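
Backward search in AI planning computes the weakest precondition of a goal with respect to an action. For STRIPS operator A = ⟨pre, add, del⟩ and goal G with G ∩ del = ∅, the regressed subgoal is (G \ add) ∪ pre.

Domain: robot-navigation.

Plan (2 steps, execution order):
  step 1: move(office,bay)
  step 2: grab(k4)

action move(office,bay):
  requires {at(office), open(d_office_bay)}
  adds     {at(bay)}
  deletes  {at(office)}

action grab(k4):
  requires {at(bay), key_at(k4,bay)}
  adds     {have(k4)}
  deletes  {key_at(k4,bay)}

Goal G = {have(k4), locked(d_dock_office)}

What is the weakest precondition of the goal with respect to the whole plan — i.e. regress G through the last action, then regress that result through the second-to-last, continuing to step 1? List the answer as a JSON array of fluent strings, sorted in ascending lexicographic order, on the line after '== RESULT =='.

Regress step by step:
  through step 2 (grab(k4)): drop {have(k4)}, keep {locked(d_dock_office)}, require {at(bay), key_at(k4,bay)}
    → {at(bay), key_at(k4,bay), locked(d_dock_office)}
  through step 1 (move(office,bay)): drop {at(bay)}, keep {key_at(k4,bay), locked(d_dock_office)}, require {at(office), open(d_office_bay)}
    → {at(office), key_at(k4,bay), locked(d_dock_office), open(d_office_bay)}

== RESULT ==
["at(office)", "key_at(k4,bay)", "locked(d_dock_office)", "open(d_office_bay)"]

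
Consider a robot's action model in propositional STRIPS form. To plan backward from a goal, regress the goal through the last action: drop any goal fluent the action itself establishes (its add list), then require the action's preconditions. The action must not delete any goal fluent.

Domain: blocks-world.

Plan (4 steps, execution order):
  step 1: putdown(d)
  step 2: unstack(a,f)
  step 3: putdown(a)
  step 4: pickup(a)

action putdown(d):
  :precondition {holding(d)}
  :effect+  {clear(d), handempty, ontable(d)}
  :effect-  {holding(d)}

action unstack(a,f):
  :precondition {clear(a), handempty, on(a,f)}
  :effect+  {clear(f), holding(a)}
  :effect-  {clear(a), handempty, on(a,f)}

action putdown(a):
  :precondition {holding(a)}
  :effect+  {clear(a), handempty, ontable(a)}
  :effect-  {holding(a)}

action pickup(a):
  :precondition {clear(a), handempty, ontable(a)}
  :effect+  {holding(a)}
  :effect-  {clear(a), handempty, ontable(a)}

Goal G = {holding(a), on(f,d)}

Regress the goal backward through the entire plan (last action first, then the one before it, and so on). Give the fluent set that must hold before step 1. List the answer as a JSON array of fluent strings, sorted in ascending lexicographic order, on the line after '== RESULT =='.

Regress step by step:
  through step 4 (pickup(a)): drop {holding(a)}, keep {on(f,d)}, require {clear(a), handempty, ontable(a)}
    → {clear(a), handempty, on(f,d), ontable(a)}
  through step 3 (putdown(a)): drop {clear(a), handempty, ontable(a)}, keep {on(f,d)}, require {holding(a)}
    → {holding(a), on(f,d)}
  through step 2 (unstack(a,f)): drop {holding(a)}, keep {on(f,d)}, require {clear(a), handempty, on(a,f)}
    → {clear(a), handempty, on(a,f), on(f,d)}
  through step 1 (putdown(d)): drop {handempty}, keep {clear(a), on(a,f), on(f,d)}, require {holding(d)}
    → {clear(a), holding(d), on(a,f), on(f,d)}

== RESULT ==
["clear(a)", "holding(d)", "on(a,f)", "on(f,d)"]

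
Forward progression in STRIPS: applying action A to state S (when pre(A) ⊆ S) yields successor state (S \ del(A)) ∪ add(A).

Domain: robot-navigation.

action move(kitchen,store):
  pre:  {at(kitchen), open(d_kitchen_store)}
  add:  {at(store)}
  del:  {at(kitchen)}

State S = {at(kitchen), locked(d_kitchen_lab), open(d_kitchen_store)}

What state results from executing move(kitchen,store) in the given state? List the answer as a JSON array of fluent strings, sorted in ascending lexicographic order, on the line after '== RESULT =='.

Compute (S \ del) ∪ add:
  pre ⊆ S: {at(kitchen), open(d_kitchen_store)} ⊆ S  — applicable
  S \ del = {locked(d_kitchen_lab), open(d_kitchen_store)}
  ∪ add   = {at(store), locked(d_kitchen_lab), open(d_kitchen_store)}

== RESULT ==
["at(store)", "locked(d_kitchen_lab)", "open(d_kitchen_store)"]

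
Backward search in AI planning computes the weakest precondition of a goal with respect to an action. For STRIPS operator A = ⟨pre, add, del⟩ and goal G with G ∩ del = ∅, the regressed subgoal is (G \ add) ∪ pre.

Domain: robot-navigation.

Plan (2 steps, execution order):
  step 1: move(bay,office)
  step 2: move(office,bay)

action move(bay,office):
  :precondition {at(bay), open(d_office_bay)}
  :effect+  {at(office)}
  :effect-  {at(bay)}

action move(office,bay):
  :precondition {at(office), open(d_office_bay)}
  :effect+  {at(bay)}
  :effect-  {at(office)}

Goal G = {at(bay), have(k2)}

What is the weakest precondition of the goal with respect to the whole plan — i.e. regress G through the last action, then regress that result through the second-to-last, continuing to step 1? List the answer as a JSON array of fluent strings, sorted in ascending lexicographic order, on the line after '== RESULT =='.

Work backward from the goal:
  through step 2 (move(office,bay)): drop {at(bay)}, keep {have(k2)}, require {at(office), open(d_office_bay)}
    → {at(office), have(k2), open(d_office_bay)}
  through step 1 (move(bay,office)): drop {at(office)}, keep {have(k2), open(d_office_bay)}, require {at(bay), open(d_office_bay)}
    → {at(bay), have(k2), open(d_office_bay)}

== RESULT ==
["at(bay)", "have(k2)", "open(d_office_bay)"]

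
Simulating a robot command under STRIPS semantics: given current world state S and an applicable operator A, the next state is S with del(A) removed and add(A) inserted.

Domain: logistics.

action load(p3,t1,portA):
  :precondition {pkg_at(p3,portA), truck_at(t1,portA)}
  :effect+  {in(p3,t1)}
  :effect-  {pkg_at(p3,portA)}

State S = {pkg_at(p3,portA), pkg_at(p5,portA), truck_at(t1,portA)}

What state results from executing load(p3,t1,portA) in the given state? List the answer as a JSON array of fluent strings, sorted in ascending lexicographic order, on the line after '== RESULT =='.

Compute (S \ del) ∪ add:
  pre ⊆ S: {pkg_at(p3,portA), truck_at(t1,portA)} ⊆ S  — applicable
  S \ del = {pkg_at(p5,portA), truck_at(t1,portA)}
  ∪ add   = {in(p3,t1), pkg_at(p5,portA), truck_at(t1,portA)}

== RESULT ==
["in(p3,t1)", "pkg_at(p5,portA)", "truck_at(t1,portA)"]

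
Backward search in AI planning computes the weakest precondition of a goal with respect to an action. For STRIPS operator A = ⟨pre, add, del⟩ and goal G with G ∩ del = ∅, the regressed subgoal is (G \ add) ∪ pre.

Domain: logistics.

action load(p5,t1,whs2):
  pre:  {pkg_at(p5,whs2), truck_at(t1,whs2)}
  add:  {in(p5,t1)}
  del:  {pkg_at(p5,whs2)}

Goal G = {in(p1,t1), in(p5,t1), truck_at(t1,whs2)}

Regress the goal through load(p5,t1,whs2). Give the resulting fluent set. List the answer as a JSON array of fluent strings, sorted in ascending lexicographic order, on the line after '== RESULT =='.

Regress:
  G ∩ del = {}  (empty — regression defined)
  G \ add = {in(p1,t1), in(p5,t1), truck_at(t1,whs2)} \ {in(p5,t1)} = {in(p1,t1), truck_at(t1,whs2)}
  ∪ pre   = {in(p1,t1), truck_at(t1,whs2)} ∪ {pkg_at(p5,whs2), truck_at(t1,whs2)}
          = {in(p1,t1), pkg_at(p5,whs2), truck_at(t1,whs2)}

== RESULT ==
["in(p1,t1)", "pkg_at(p5,whs2)", "truck_at(t1,whs2)"]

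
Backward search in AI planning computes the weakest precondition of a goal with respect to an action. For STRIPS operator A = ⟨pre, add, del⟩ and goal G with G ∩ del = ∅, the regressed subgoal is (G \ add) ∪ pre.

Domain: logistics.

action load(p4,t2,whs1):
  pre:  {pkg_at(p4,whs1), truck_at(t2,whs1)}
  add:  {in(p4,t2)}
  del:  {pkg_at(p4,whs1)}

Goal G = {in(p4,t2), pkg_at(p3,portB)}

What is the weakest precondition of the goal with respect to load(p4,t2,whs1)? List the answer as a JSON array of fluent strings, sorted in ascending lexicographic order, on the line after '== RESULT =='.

Compute (G \ add) ∪ pre:
  G ∩ del = {}  (empty — regression defined)
  G \ add = {in(p4,t2), pkg_at(p3,portB)} \ {in(p4,t2)} = {pkg_at(p3,portB)}
  ∪ pre   = {pkg_at(p3,portB)} ∪ {pkg_at(p4,whs1), truck_at(t2,whs1)}
          = {pkg_at(p3,portB), pkg_at(p4,whs1), truck_at(t2,whs1)}

== RESULT ==
["pkg_at(p3,portB)", "pkg_at(p4,whs1)", "truck_at(t2,whs1)"]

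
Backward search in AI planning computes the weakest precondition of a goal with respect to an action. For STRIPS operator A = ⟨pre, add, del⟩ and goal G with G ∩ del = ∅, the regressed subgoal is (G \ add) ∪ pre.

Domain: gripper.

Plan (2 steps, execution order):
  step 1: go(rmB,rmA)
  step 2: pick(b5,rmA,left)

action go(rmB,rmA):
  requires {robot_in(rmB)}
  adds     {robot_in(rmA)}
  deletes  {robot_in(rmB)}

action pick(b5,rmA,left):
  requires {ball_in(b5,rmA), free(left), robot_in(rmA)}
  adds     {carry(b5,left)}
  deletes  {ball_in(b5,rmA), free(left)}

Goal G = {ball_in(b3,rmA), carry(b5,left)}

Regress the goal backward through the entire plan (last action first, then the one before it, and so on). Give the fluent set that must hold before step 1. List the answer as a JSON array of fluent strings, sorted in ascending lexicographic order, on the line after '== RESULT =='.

Work backward from the goal:
  through step 2 (pick(b5,rmA,left)): drop {carry(b5,left)}, keep {ball_in(b3,rmA)}, require {ball_in(b5,rmA), free(left), robot_in(rmA)}
    → {ball_in(b3,rmA), ball_in(b5,rmA), free(left), robot_in(rmA)}
  through step 1 (go(rmB,rmA)): drop {robot_in(rmA)}, keep {ball_in(b3,rmA), ball_in(b5,rmA), free(left)}, require {robot_in(rmB)}
    → {ball_in(b3,rmA), ball_in(b5,rmA), free(left), robot_in(rmB)}

== RESULT ==
["ball_in(b3,rmA)", "ball_in(b5,rmA)", "free(left)", "robot_in(rmB)"]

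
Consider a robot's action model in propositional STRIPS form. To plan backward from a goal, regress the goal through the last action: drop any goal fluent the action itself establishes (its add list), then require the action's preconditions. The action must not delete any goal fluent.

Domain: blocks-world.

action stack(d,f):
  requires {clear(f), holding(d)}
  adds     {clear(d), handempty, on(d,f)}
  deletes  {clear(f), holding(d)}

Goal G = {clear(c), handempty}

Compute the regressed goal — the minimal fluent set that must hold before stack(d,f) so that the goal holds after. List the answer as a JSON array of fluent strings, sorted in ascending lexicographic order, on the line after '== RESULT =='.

Regress:
  G ∩ del = {}  (empty — regression defined)
  G \ add = {clear(c), handempty} \ {clear(d), handempty, on(d,f)} = {clear(c)}
  ∪ pre   = {clear(c)} ∪ {clear(f), holding(d)}
          = {clear(c), clear(f), holding(d)}

== RESULT ==
["clear(c)", "clear(f)", "holding(d)"]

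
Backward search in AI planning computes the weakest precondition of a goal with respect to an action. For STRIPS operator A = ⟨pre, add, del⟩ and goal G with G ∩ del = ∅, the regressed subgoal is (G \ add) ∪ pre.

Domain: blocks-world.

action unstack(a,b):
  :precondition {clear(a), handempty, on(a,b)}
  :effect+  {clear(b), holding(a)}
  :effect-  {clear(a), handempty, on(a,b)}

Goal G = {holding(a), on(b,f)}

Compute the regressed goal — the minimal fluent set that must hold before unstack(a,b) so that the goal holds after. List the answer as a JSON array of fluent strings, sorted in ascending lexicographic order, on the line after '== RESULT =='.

Regress:
  G ∩ del = {}  (empty — regression defined)
  G \ add = {holding(a), on(b,f)} \ {clear(b), holding(a)} = {on(b,f)}
  ∪ pre   = {on(b,f)} ∪ {clear(a), handempty, on(a,b)}
          = {clear(a), handempty, on(a,b), on(b,f)}

== RESULT ==
["clear(a)", "handempty", "on(a,b)", "on(b,f)"]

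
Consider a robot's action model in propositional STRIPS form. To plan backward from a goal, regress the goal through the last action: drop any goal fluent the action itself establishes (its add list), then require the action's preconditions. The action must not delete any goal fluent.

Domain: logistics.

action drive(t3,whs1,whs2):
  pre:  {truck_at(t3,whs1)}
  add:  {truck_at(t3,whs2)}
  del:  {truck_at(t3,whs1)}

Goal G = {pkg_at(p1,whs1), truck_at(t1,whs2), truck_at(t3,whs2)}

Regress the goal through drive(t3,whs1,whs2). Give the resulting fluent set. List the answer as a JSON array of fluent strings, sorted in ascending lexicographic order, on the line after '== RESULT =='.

Compute (G \ add) ∪ pre:
  G ∩ del = {}  (empty — regression defined)
  G \ add = {pkg_at(p1,whs1), truck_at(t1,whs2), truck_at(t3,whs2)} \ {truck_at(t3,whs2)} = {pkg_at(p1,whs1), truck_at(t1,whs2)}
  ∪ pre   = {pkg_at(p1,whs1), truck_at(t1,whs2)} ∪ {truck_at(t3,whs1)}
          = {pkg_at(p1,whs1), truck_at(t1,whs2), truck_at(t3,whs1)}

== RESULT ==
["pkg_at(p1,whs1)", "truck_at(t1,whs2)", "truck_at(t3,whs1)"]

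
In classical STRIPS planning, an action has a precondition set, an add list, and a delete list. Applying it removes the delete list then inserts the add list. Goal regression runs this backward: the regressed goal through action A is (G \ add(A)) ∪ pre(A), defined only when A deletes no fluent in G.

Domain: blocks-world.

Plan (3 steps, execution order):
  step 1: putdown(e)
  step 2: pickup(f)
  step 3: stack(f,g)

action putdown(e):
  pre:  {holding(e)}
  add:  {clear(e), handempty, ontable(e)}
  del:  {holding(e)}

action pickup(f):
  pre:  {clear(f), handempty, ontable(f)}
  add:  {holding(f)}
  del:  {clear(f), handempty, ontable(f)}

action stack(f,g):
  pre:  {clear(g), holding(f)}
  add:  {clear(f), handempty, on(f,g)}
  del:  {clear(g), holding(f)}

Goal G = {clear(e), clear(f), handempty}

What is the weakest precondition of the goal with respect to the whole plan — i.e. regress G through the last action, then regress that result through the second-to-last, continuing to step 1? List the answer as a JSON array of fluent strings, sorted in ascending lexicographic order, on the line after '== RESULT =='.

Regress step by step:
  through step 3 (stack(f,g)): drop {clear(f), handempty}, keep {clear(e)}, require {clear(g), holding(f)}
    → {clear(e), clear(g), holding(f)}
  through step 2 (pickup(f)): drop {holding(f)}, keep {clear(e), clear(g)}, require {clear(f), handempty, ontable(f)}
    → {clear(e), clear(f), clear(g), handempty, ontable(f)}
  through step 1 (putdown(e)): drop {clear(e), handempty}, keep {clear(f), clear(g), ontable(f)}, require {holding(e)}
    → {clear(f), clear(g), holding(e), ontable(f)}

== RESULT ==
["clear(f)", "clear(g)", "holding(e)", "ontable(f)"]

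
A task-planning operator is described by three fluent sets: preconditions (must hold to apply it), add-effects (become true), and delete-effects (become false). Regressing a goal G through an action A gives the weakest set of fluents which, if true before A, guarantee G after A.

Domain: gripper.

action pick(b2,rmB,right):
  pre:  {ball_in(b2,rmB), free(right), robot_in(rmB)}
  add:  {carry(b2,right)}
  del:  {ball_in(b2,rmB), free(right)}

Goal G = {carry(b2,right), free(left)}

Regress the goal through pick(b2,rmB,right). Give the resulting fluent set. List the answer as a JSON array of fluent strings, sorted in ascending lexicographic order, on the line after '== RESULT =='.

Regress:
  G ∩ del = {}  (empty — regression defined)
  G \ add = {carry(b2,right), free(left)} \ {carry(b2,right)} = {free(left)}
  ∪ pre   = {free(left)} ∪ {ball_in(b2,rmB), free(right), robot_in(rmB)}
          = {ball_in(b2,rmB), free(left), free(right), robot_in(rmB)}

== RESULT ==
["ball_in(b2,rmB)", "free(left)", "free(right)", "robot_in(rmB)"]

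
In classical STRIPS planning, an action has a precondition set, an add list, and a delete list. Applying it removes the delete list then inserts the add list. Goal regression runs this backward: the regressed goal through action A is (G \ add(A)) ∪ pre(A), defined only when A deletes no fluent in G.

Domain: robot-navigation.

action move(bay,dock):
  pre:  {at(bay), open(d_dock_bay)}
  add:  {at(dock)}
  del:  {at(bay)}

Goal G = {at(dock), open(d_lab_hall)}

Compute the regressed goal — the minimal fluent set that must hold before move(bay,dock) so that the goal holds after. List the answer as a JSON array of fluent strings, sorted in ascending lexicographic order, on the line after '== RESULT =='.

Compute (G \ add) ∪ pre:
  G ∩ del = {}  (empty — regression defined)
  G \ add = {at(dock), open(d_lab_hall)} \ {at(dock)} = {open(d_lab_hall)}
  ∪ pre   = {open(d_lab_hall)} ∪ {at(bay), open(d_dock_bay)}
          = {at(bay), open(d_dock_bay), open(d_lab_hall)}

== RESULT ==
["at(bay)", "open(d_dock_bay)", "open(d_lab_hall)"]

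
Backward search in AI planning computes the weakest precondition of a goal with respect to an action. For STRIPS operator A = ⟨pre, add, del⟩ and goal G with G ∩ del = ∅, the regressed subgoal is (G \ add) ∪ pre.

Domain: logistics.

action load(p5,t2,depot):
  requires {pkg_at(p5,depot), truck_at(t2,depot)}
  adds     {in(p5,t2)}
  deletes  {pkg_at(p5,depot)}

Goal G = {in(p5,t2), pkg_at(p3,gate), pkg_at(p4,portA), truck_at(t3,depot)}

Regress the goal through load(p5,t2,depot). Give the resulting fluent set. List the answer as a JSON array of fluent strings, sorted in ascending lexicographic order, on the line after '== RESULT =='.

Compute (G \ add) ∪ pre:
  G ∩ del = {}  (empty — regression defined)
  G \ add = {in(p5,t2), pkg_at(p3,gate), pkg_at(p4,portA), truck_at(t3,depot)} \ {in(p5,t2)} = {pkg_at(p3,gate), pkg_at(p4,portA), truck_at(t3,depot)}
  ∪ pre   = {pkg_at(p3,gate), pkg_at(p4,portA), truck_at(t3,depot)} ∪ {pkg_at(p5,depot), truck_at(t2,depot)}
          = {pkg_at(p3,gate), pkg_at(p4,portA), pkg_at(p5,depot), truck_at(t2,depot), truck_at(t3,depot)}

== RESULT ==
["pkg_at(p3,gate)", "pkg_at(p4,portA)", "pkg_at(p5,depot)", "truck_at(t2,depot)", "truck_at(t3,depot)"]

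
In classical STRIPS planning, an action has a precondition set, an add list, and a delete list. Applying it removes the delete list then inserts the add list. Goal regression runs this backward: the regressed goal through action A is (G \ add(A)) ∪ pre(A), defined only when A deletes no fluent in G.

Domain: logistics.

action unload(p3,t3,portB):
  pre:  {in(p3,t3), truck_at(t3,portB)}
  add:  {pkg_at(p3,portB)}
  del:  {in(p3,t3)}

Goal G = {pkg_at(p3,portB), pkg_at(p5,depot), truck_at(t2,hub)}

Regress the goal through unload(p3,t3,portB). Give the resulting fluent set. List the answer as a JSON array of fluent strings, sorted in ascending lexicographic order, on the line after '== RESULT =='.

Regress:
  G ∩ del = {}  (empty — regression defined)
  G \ add = {pkg_at(p3,portB), pkg_at(p5,depot), truck_at(t2,hub)} \ {pkg_at(p3,portB)} = {pkg_at(p5,depot), truck_at(t2,hub)}
  ∪ pre   = {pkg_at(p5,depot), truck_at(t2,hub)} ∪ {in(p3,t3), truck_at(t3,portB)}
          = {in(p3,t3), pkg_at(p5,depot), truck_at(t2,hub), truck_at(t3,portB)}

== RESULT ==
["in(p3,t3)", "pkg_at(p5,depot)", "truck_at(t2,hub)", "truck_at(t3,portB)"]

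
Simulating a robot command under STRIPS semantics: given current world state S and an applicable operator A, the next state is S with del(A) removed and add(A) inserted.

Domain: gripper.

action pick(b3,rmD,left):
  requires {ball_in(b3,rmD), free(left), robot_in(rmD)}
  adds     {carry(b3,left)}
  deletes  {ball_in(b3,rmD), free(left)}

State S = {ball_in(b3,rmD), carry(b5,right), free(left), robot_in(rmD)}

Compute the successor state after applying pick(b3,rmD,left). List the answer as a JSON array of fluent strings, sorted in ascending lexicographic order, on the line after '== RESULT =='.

Compute (S \ del) ∪ add:
  pre ⊆ S: {ball_in(b3,rmD), free(left), robot_in(rmD)} ⊆ S  — applicable
  S \ del = {carry(b5,right), robot_in(rmD)}
  ∪ add   = {carry(b3,left), carry(b5,right), robot_in(rmD)}

== RESULT ==
["carry(b3,left)", "carry(b5,right)", "robot_in(rmD)"]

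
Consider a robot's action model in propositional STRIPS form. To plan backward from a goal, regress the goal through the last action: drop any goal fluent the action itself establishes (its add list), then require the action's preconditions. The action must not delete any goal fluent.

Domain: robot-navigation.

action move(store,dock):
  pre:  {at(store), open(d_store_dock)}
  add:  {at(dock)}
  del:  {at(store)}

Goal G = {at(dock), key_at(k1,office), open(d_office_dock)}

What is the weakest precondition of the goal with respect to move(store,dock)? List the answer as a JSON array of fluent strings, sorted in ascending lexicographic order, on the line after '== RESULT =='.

Compute (G \ add) ∪ pre:
  G ∩ del = {}  (empty — regression defined)
  G \ add = {at(dock), key_at(k1,office), open(d_office_dock)} \ {at(dock)} = {key_at(k1,office), open(d_office_dock)}
  ∪ pre   = {key_at(k1,office), open(d_office_dock)} ∪ {at(store), open(d_store_dock)}
          = {at(store), key_at(k1,office), open(d_office_dock), open(d_store_dock)}

== RESULT ==
["at(store)", "key_at(k1,office)", "open(d_office_dock)", "open(d_store_dock)"]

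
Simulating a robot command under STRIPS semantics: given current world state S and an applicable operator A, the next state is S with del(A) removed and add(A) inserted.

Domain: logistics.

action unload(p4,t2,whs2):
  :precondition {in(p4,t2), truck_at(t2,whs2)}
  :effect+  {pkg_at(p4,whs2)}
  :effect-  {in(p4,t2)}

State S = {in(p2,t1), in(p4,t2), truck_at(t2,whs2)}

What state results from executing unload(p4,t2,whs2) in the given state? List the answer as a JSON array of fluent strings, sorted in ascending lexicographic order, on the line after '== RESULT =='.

Compute (S \ del) ∪ add:
  pre ⊆ S: {in(p4,t2), truck_at(t2,whs2)} ⊆ S  — applicable
  S \ del = {in(p2,t1), truck_at(t2,whs2)}
  ∪ add   = {in(p2,t1), pkg_at(p4,whs2), truck_at(t2,whs2)}

== RESULT ==
["in(p2,t1)", "pkg_at(p4,whs2)", "truck_at(t2,whs2)"]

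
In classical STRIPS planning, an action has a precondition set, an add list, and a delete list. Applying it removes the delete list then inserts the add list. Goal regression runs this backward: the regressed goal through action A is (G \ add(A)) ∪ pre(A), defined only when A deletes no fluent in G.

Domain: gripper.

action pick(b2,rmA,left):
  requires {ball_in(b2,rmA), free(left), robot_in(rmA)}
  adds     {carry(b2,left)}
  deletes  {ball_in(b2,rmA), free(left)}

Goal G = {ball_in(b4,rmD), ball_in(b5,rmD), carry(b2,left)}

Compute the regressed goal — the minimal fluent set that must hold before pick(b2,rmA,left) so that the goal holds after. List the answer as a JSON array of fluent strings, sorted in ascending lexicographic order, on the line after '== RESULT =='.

Compute (G \ add) ∪ pre:
  G ∩ del = {}  (empty — regression defined)
  G \ add = {ball_in(b4,rmD), ball_in(b5,rmD), carry(b2,left)} \ {carry(b2,left)} = {ball_in(b4,rmD), ball_in(b5,rmD)}
  ∪ pre   = {ball_in(b4,rmD), ball_in(b5,rmD)} ∪ {ball_in(b2,rmA), free(left), robot_in(rmA)}
          = {ball_in(b2,rmA), ball_in(b4,rmD), ball_in(b5,rmD), free(left), robot_in(rmA)}

== RESULT ==
["ball_in(b2,rmA)", "ball_in(b4,rmD)", "ball_in(b5,rmD)", "free(left)", "robot_in(rmA)"]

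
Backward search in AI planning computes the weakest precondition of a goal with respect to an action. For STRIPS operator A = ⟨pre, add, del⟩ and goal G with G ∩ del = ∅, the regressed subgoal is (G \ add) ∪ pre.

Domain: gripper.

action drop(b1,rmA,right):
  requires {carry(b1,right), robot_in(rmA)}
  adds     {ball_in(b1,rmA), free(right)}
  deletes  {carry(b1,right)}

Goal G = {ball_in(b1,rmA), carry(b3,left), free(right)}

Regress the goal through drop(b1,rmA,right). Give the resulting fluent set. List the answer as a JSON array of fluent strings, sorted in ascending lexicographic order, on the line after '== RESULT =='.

Regress:
  G ∩ del = {}  (empty — regression defined)
  G \ add = {ball_in(b1,rmA), carry(b3,left), free(right)} \ {ball_in(b1,rmA), free(right)} = {carry(b3,left)}
  ∪ pre   = {carry(b3,left)} ∪ {carry(b1,right), robot_in(rmA)}
          = {carry(b1,right), carry(b3,left), robot_in(rmA)}

== RESULT ==
["carry(b1,right)", "carry(b3,left)", "robot_in(rmA)"]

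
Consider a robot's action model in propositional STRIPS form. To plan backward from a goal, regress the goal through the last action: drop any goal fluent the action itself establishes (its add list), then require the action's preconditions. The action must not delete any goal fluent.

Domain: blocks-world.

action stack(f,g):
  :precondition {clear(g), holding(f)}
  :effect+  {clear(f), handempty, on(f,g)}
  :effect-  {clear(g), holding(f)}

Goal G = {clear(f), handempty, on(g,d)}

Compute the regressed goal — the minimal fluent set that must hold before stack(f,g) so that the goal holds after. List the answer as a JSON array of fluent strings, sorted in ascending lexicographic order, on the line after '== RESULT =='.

Regress:
  G ∩ del = {}  (empty — regression defined)
  G \ add = {clear(f), handempty, on(g,d)} \ {clear(f), handempty, on(f,g)} = {on(g,d)}
  ∪ pre   = {on(g,d)} ∪ {clear(g), holding(f)}
          = {clear(g), holding(f), on(g,d)}

== RESULT ==
["clear(g)", "holding(f)", "on(g,d)"]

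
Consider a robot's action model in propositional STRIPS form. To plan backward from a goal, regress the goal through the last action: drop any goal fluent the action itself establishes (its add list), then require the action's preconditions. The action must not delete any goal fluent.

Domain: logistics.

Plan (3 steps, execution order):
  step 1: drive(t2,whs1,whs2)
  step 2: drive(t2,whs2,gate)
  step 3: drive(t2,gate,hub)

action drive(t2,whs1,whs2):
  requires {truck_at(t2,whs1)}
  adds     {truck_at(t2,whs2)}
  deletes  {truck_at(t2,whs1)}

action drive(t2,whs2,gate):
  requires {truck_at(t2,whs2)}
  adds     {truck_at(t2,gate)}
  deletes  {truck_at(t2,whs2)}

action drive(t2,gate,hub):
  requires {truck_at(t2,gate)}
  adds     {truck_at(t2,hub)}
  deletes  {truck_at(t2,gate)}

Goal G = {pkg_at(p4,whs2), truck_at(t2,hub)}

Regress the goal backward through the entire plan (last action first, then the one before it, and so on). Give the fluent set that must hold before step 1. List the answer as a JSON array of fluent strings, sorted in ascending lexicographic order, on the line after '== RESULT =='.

Work backward from the goal:
  through step 3 (drive(t2,gate,hub)): drop {truck_at(t2,hub)}, keep {pkg_at(p4,whs2)}, require {truck_at(t2,gate)}
    → {pkg_at(p4,whs2), truck_at(t2,gate)}
  through step 2 (drive(t2,whs2,gate)): drop {truck_at(t2,gate)}, keep {pkg_at(p4,whs2)}, require {truck_at(t2,whs2)}
    → {pkg_at(p4,whs2), truck_at(t2,whs2)}
  through step 1 (drive(t2,whs1,whs2)): drop {truck_at(t2,whs2)}, keep {pkg_at(p4,whs2)}, require {truck_at(t2,whs1)}
    → {pkg_at(p4,whs2), truck_at(t2,whs1)}

== RESULT ==
["pkg_at(p4,whs2)", "truck_at(t2,whs1)"]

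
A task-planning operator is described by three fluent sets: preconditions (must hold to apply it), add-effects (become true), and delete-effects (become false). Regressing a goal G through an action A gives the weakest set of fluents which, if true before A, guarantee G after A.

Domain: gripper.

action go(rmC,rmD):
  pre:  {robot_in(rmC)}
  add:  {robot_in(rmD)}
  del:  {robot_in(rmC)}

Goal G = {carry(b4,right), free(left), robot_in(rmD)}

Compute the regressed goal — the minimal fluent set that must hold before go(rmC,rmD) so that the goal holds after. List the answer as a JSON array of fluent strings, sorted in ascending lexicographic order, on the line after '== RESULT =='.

Compute (G \ add) ∪ pre:
  G ∩ del = {}  (empty — regression defined)
  G \ add = {carry(b4,right), free(left), robot_in(rmD)} \ {robot_in(rmD)} = {carry(b4,right), free(left)}
  ∪ pre   = {carry(b4,right), free(left)} ∪ {robot_in(rmC)}
          = {carry(b4,right), free(left), robot_in(rmC)}

== RESULT ==
["carry(b4,right)", "free(left)", "robot_in(rmC)"]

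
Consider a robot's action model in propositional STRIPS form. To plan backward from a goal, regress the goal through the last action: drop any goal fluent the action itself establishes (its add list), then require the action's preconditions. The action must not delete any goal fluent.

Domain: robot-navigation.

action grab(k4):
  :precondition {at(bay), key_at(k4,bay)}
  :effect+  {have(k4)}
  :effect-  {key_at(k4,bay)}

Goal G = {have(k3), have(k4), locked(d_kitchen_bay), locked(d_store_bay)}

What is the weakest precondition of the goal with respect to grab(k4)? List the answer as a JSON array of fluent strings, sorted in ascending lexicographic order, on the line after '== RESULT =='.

Compute (G \ add) ∪ pre:
  G ∩ del = {}  (empty — regression defined)
  G \ add = {have(k3), have(k4), locked(d_kitchen_bay), locked(d_store_bay)} \ {have(k4)} = {have(k3), locked(d_kitchen_bay), locked(d_store_bay)}
  ∪ pre   = {have(k3), locked(d_kitchen_bay), locked(d_store_bay)} ∪ {at(bay), key_at(k4,bay)}
          = {at(bay), have(k3), key_at(k4,bay), locked(d_kitchen_bay), locked(d_store_bay)}

== RESULT ==
["at(bay)", "have(k3)", "key_at(k4,bay)", "locked(d_kitchen_bay)", "locked(d_store_bay)"]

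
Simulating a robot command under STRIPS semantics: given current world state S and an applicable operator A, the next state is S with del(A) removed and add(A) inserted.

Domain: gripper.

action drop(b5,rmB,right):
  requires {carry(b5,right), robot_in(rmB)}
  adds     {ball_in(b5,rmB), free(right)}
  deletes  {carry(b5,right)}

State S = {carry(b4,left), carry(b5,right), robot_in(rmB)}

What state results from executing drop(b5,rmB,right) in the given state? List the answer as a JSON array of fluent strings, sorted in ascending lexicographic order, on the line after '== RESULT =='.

Compute (S \ del) ∪ add:
  pre ⊆ S: {carry(b5,right), robot_in(rmB)} ⊆ S  — applicable
  S \ del = {carry(b4,left), robot_in(rmB)}
  ∪ add   = {ball_in(b5,rmB), carry(b4,left), free(right), robot_in(rmB)}

== RESULT ==
["ball_in(b5,rmB)", "carry(b4,left)", "free(right)", "robot_in(rmB)"]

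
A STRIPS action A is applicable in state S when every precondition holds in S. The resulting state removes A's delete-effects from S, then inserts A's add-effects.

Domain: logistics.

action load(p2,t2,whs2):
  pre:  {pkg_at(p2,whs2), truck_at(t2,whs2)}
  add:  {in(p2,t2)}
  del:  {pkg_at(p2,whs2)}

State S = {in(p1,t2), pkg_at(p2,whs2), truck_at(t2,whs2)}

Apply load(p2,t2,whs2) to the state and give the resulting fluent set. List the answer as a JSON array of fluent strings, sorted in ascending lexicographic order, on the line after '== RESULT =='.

Progress:
  pre ⊆ S: {pkg_at(p2,whs2), truck_at(t2,whs2)} ⊆ S  — applicable
  S \ del = {in(p1,t2), truck_at(t2,whs2)}
  ∪ add   = {in(p1,t2), in(p2,t2), truck_at(t2,whs2)}

== RESULT ==
["in(p1,t2)", "in(p2,t2)", "truck_at(t2,whs2)"]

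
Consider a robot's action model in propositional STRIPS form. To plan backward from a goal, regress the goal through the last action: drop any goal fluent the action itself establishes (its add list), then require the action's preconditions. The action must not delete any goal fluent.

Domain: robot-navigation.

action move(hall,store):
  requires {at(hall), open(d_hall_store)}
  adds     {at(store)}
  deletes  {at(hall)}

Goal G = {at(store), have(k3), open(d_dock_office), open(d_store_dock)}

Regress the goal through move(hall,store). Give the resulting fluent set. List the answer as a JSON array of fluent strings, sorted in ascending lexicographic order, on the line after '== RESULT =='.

Regress:
  G ∩ del = {}  (empty — regression defined)
  G \ add = {at(store), have(k3), open(d_dock_office), open(d_store_dock)} \ {at(store)} = {have(k3), open(d_dock_office), open(d_store_dock)}
  ∪ pre   = {have(k3), open(d_dock_office), open(d_store_dock)} ∪ {at(hall), open(d_hall_store)}
          = {at(hall), have(k3), open(d_dock_office), open(d_hall_store), open(d_store_dock)}

== RESULT ==
["at(hall)", "have(k3)", "open(d_dock_office)", "open(d_hall_store)", "open(d_store_dock)"]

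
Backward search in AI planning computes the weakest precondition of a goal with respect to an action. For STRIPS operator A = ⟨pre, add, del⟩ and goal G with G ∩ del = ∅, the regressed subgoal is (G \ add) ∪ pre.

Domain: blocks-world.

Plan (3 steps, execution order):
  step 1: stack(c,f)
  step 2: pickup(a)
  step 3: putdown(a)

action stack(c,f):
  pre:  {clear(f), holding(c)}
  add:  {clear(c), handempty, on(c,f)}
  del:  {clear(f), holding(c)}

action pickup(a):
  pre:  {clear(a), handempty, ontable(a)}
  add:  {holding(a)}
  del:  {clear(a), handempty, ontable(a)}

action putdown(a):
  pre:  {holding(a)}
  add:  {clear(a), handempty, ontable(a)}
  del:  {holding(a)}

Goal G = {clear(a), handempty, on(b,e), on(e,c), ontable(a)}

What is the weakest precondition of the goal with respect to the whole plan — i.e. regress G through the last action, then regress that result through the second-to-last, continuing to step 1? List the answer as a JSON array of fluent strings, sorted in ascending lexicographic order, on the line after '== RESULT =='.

Work backward from the goal:
  through step 3 (putdown(a)): drop {clear(a), handempty, ontable(a)}, keep {on(b,e), on(e,c)}, require {holding(a)}
    → {holding(a), on(b,e), on(e,c)}
  through step 2 (pickup(a)): drop {holding(a)}, keep {on(b,e), on(e,c)}, require {clear(a), handempty, ontable(a)}
    → {clear(a), handempty, on(b,e), on(e,c), ontable(a)}
  through step 1 (stack(c,f)): drop {handempty}, keep {clear(a), on(b,e), on(e,c), ontable(a)}, require {clear(f), holding(c)}
    → {clear(a), clear(f), holding(c), on(b,e), on(e,c), ontable(a)}

== RESULT ==
["clear(a)", "clear(f)", "holding(c)", "on(b,e)", "on(e,c)", "ontable(a)"]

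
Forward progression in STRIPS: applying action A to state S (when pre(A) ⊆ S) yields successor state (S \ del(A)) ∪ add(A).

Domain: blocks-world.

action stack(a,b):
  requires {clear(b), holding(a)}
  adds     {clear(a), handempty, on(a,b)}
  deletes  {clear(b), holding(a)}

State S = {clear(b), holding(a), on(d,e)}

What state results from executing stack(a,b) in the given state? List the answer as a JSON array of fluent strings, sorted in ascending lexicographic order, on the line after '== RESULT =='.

Compute (S \ del) ∪ add:
  pre ⊆ S: {clear(b), holding(a)} ⊆ S  — applicable
  S \ del = {on(d,e)}
  ∪ add   = {clear(a), handempty, on(a,b), on(d,e)}

== RESULT ==
["clear(a)", "handempty", "on(a,b)", "on(d,e)"]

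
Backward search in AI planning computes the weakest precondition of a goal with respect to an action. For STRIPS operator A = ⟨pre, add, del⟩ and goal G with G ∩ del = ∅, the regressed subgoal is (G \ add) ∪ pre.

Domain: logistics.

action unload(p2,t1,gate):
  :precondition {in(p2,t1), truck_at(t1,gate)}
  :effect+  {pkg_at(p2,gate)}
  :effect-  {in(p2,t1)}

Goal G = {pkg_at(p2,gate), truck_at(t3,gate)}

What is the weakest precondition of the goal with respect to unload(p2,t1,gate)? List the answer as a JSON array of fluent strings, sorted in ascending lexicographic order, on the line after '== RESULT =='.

Compute (G \ add) ∪ pre:
  G ∩ del = {}  (empty — regression defined)
  G \ add = {pkg_at(p2,gate), truck_at(t3,gate)} \ {pkg_at(p2,gate)} = {truck_at(t3,gate)}
  ∪ pre   = {truck_at(t3,gate)} ∪ {in(p2,t1), truck_at(t1,gate)}
          = {in(p2,t1), truck_at(t1,gate), truck_at(t3,gate)}

== RESULT ==
["in(p2,t1)", "truck_at(t1,gate)", "truck_at(t3,gate)"]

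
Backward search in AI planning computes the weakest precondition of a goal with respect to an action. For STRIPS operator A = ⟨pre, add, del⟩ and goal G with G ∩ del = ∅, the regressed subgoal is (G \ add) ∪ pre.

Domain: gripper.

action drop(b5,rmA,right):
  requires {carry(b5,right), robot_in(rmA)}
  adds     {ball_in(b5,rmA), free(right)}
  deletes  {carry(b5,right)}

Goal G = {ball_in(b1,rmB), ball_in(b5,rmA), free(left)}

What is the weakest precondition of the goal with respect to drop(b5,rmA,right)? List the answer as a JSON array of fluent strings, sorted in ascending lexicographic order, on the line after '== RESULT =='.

Regress:
  G ∩ del = {}  (empty — regression defined)
  G \ add = {ball_in(b1,rmB), ball_in(b5,rmA), free(left)} \ {ball_in(b5,rmA), free(right)} = {ball_in(b1,rmB), free(left)}
  ∪ pre   = {ball_in(b1,rmB), free(left)} ∪ {carry(b5,right), robot_in(rmA)}
          = {ball_in(b1,rmB), carry(b5,right), free(left), robot_in(rmA)}

== RESULT ==
["ball_in(b1,rmB)", "carry(b5,right)", "free(left)", "robot_in(rmA)"]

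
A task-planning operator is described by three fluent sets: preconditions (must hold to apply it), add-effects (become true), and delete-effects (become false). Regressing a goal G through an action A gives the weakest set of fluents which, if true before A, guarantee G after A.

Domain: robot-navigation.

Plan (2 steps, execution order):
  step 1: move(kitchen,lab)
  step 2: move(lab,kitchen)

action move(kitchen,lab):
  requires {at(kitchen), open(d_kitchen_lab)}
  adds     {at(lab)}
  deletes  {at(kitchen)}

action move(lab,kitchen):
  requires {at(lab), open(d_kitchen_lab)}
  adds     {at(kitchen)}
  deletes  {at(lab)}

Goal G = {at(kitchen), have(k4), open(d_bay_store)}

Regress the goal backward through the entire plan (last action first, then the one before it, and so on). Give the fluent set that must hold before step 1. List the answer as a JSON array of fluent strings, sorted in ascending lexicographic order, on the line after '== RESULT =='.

Regress step by step:
  through step 2 (move(lab,kitchen)): drop {at(kitchen)}, keep {have(k4), open(d_bay_store)}, require {at(lab), open(d_kitchen_lab)}
    → {at(lab), have(k4), open(d_bay_store), open(d_kitchen_lab)}
  through step 1 (move(kitchen,lab)): drop {at(lab)}, keep {have(k4), open(d_bay_store), open(d_kitchen_lab)}, require {at(kitchen), open(d_kitchen_lab)}
    → {at(kitchen), have(k4), open(d_bay_store), open(d_kitchen_lab)}

== RESULT ==
["at(kitchen)", "have(k4)", "open(d_bay_store)", "open(d_kitchen_lab)"]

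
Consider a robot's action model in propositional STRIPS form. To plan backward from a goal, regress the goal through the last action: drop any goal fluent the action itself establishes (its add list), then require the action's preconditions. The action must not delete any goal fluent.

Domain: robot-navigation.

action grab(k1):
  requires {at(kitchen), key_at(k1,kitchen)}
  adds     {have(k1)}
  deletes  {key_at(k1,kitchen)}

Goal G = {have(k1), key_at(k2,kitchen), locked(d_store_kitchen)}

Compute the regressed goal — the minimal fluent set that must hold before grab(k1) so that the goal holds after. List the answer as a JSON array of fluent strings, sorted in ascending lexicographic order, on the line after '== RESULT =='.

Regress:
  G ∩ del = {}  (empty — regression defined)
  G \ add = {have(k1), key_at(k2,kitchen), locked(d_store_kitchen)} \ {have(k1)} = {key_at(k2,kitchen), locked(d_store_kitchen)}
  ∪ pre   = {key_at(k2,kitchen), locked(d_store_kitchen)} ∪ {at(kitchen), key_at(k1,kitchen)}
          = {at(kitchen), key_at(k1,kitchen), key_at(k2,kitchen), locked(d_store_kitchen)}

== RESULT ==
["at(kitchen)", "key_at(k1,kitchen)", "key_at(k2,kitchen)", "locked(d_store_kitchen)"]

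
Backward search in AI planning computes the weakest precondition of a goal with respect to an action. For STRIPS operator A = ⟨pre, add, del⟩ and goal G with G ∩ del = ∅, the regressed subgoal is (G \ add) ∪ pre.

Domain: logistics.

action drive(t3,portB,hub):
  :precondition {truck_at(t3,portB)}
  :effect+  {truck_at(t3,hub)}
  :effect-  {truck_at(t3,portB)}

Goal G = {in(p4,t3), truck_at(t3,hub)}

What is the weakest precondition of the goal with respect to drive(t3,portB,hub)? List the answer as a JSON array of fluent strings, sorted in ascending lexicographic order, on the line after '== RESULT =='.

Regress:
  G ∩ del = {}  (empty — regression defined)
  G \ add = {in(p4,t3), truck_at(t3,hub)} \ {truck_at(t3,hub)} = {in(p4,t3)}
  ∪ pre   = {in(p4,t3)} ∪ {truck_at(t3,portB)}
          = {in(p4,t3), truck_at(t3,portB)}

== RESULT ==
["in(p4,t3)", "truck_at(t3,portB)"]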